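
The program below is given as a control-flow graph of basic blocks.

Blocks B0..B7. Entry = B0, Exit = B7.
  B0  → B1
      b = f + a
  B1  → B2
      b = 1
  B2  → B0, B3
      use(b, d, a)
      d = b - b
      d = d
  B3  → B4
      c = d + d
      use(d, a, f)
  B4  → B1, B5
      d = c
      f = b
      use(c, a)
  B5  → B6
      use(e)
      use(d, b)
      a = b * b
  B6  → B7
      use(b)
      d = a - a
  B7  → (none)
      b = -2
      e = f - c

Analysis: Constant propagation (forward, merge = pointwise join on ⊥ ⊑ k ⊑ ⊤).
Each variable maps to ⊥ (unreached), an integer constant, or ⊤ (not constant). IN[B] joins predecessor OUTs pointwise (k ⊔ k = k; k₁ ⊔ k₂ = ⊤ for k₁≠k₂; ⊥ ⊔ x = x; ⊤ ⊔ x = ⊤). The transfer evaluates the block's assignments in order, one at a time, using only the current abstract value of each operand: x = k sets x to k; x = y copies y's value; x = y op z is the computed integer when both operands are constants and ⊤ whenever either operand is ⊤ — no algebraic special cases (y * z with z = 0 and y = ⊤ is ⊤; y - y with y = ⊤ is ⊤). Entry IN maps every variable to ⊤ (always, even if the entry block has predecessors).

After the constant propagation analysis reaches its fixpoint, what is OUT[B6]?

Fixpoint table:
  B0:   IN=(all ⊤)   OUT=(all ⊤)
  B1:   IN=(all ⊤)   OUT={b:1; rest ⊤}
  B2:   IN={b:1; rest ⊤}   OUT={b:1, d:0; rest ⊤}
  B3:   IN={b:1, d:0; rest ⊤}   OUT={b:1, c:0, d:0; rest ⊤}
  B4:   IN={b:1, c:0, d:0; rest ⊤}   OUT={b:1, c:0, d:0, f:1; rest ⊤}
  B5:   IN={b:1, c:0, d:0, f:1; rest ⊤}   OUT={a:1, b:1, c:0, d:0, f:1; rest ⊤}
  B6:   IN={a:1, b:1, c:0, d:0, f:1; rest ⊤}   OUT={a:1, b:1, c:0, d:0, f:1; rest ⊤}
  B7:   IN={a:1, b:1, c:0, d:0, f:1; rest ⊤}   OUT={a:1, b:-2, c:0, d:0, e:1, f:1; rest ⊤}

Merge at B6: IN[B6] = OUT[B5] = {a: 1, b: 1, c: 0, d: 0, e: ⊤, f: 1}
Applying B6's transfer function to that IN value gives OUT[B6] (row B6 above).

Answer: {a: 1, b: 1, c: 0, d: 0, e: ⊤, f: 1}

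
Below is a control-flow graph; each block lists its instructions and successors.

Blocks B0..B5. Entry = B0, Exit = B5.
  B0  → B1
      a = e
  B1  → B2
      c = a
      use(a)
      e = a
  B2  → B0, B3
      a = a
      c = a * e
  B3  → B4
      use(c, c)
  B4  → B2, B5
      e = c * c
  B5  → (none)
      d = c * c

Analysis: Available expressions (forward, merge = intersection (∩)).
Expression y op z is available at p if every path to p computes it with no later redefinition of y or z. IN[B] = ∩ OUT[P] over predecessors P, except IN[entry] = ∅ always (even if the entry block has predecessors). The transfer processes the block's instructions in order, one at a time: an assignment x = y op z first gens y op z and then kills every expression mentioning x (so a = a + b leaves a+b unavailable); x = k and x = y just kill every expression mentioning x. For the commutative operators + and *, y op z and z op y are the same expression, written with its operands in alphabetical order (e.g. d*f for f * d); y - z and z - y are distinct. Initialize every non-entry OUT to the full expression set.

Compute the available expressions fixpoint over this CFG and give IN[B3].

Answer: {a*e}

Trace:
Fixpoint table:
  B0:   IN={}   OUT={}
  B1:   IN={}   OUT={}
  B2:   IN={}   OUT={a*e}
  B3:   IN={a*e}   OUT={a*e}
  B4:   IN={a*e}   OUT={c*c}
  B5:   IN={c*c}   OUT={c*c}

Merge at B3: IN[B3] = OUT[B2] = {a*e}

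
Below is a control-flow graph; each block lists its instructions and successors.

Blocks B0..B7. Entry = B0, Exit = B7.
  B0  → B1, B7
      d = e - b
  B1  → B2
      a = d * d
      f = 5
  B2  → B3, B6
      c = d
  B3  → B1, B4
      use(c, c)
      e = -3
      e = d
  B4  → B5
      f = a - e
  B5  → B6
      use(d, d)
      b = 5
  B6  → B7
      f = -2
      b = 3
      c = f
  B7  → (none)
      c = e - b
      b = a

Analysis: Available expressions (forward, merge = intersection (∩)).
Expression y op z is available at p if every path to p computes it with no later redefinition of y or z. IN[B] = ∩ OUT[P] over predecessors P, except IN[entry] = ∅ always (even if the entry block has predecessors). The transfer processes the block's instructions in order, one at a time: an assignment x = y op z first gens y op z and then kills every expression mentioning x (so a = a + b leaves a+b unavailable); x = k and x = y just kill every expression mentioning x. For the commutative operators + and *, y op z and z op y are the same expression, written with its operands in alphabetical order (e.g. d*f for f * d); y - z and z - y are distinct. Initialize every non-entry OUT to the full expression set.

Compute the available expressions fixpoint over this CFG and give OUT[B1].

Answer: {d*d}

Trace:
Fixpoint table:
  B0: | IN={} | OUT={e-b}
  B1: | IN={} | OUT={d*d}
  B2: | IN={d*d} | OUT={d*d}
  B3: | IN={d*d} | OUT={d*d}
  B4: | IN={d*d} | OUT={a-e, d*d}
  B5: | IN={a-e, d*d} | OUT={a-e, d*d}
  B6: | IN={d*d} | OUT={d*d}
  B7: | IN={} | OUT={}

Merge at B1: IN[B1] = OUT[B0] ∩ OUT[B3] = {}
Applying B1's transfer function to that IN value gives OUT[B1] (row B1 above).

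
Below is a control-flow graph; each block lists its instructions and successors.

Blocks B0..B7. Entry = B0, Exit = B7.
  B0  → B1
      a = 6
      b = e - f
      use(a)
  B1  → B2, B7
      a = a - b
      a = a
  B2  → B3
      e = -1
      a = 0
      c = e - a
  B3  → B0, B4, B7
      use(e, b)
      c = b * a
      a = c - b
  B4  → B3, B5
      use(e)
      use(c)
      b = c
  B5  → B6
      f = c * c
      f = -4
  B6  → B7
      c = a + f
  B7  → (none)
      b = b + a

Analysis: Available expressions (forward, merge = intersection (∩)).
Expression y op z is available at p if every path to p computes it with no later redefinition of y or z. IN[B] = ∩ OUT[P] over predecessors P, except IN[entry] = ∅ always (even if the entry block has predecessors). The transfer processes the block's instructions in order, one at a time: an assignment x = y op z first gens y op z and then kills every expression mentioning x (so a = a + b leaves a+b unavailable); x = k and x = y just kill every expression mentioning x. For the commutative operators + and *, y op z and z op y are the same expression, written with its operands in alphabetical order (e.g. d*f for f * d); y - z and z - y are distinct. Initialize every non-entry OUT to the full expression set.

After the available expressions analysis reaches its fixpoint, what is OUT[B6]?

Answer: {a+f}

Trace:
Fixpoint table:
  B0:   IN={}   OUT={e-f}
  B1:   IN={e-f}   OUT={e-f}
  B2:   IN={e-f}   OUT={e-a}
  B3:   IN={}   OUT={c-b}
  B4:   IN={c-b}   OUT={}
  B5:   IN={}   OUT={c*c}
  B6:   IN={c*c}   OUT={a+f}
  B7:   IN={}   OUT={}

Merge at B6: IN[B6] = OUT[B5] = {c*c}
Applying B6's transfer function to that IN value gives OUT[B6] (row B6 above).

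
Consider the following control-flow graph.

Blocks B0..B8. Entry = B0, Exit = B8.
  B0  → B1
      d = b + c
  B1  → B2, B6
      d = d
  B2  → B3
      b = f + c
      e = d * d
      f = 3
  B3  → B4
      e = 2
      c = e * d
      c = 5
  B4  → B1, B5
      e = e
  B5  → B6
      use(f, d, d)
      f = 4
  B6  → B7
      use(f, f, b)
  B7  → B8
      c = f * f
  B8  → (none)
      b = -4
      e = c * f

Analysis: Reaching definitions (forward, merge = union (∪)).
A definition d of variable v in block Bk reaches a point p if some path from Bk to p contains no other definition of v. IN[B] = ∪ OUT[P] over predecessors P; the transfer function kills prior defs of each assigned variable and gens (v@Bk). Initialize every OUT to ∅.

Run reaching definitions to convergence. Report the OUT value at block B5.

Converged values:
  B0:  IN={}  OUT={d@B0}
  B1:  IN={b@B2, c@B3, d@B0, d@B1, e@B4, f@B2}  OUT={b@B2, c@B3, d@B1, e@B4, f@B2}
  B2:  IN={b@B2, c@B3, d@B1, e@B4, f@B2}  OUT={b@B2, c@B3, d@B1, e@B2, f@B2}
  B3:  IN={b@B2, c@B3, d@B1, e@B2, f@B2}  OUT={b@B2, c@B3, d@B1, e@B3, f@B2}
  B4:  IN={b@B2, c@B3, d@B1, e@B3, f@B2}  OUT={b@B2, c@B3, d@B1, e@B4, f@B2}
  B5:  IN={b@B2, c@B3, d@B1, e@B4, f@B2}  OUT={b@B2, c@B3, d@B1, e@B4, f@B5}
  B6:  IN={b@B2, c@B3, d@B1, e@B4, f@B2, f@B5}  OUT={b@B2, c@B3, d@B1, e@B4, f@B2, f@B5}
  B7:  IN={b@B2, c@B3, d@B1, e@B4, f@B2, f@B5}  OUT={b@B2, c@B7, d@B1, e@B4, f@B2, f@B5}
  B8:  IN={b@B2, c@B7, d@B1, e@B4, f@B2, f@B5}  OUT={b@B8, c@B7, d@B1, e@B8, f@B2, f@B5}

Merge at B5: IN[B5] = OUT[B4] = {b@B2, c@B3, d@B1, e@B4, f@B2}
Applying B5's transfer function to that IN value gives OUT[B5] (row B5 above).

Answer: {b@B2, c@B3, d@B1, e@B4, f@B5}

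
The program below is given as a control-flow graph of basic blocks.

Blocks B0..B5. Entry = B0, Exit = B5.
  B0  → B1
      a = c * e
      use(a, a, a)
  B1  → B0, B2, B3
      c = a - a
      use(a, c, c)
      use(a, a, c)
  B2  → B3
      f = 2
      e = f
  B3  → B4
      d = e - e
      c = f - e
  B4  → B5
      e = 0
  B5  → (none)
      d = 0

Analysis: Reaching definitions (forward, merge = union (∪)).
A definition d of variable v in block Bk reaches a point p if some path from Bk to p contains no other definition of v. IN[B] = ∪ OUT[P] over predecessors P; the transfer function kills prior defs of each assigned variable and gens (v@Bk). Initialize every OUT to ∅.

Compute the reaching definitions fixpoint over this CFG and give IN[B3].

Per-block solution:
  B0:   IN={a@B0, c@B1}   OUT={a@B0, c@B1}
  B1:   IN={a@B0, c@B1}   OUT={a@B0, c@B1}
  B2:   IN={a@B0, c@B1}   OUT={a@B0, c@B1, e@B2, f@B2}
  B3:   IN={a@B0, c@B1, e@B2, f@B2}   OUT={a@B0, c@B3, d@B3, e@B2, f@B2}
  B4:   IN={a@B0, c@B3, d@B3, e@B2, f@B2}   OUT={a@B0, c@B3, d@B3, e@B4, f@B2}
  B5:   IN={a@B0, c@B3, d@B3, e@B4, f@B2}   OUT={a@B0, c@B3, d@B5, e@B4, f@B2}

Merge at B3: IN[B3] = OUT[B1] ⊔ OUT[B2] = {a@B0, c@B1, e@B2, f@B2}

Answer: {a@B0, c@B1, e@B2, f@B2}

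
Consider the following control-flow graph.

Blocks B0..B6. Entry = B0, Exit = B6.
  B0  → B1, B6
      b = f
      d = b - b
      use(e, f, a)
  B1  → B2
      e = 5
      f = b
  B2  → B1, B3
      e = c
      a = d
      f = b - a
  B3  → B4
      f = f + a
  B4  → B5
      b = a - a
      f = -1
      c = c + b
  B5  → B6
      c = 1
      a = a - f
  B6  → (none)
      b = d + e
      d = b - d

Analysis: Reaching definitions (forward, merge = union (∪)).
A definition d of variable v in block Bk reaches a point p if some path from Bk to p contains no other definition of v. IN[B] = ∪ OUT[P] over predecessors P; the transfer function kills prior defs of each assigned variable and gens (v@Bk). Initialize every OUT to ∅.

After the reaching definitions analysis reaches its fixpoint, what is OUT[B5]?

Fixpoint table:
  B0:  IN={}  OUT={b@B0, d@B0}
  B1:  IN={a@B2, b@B0, d@B0, e@B2, f@B2}  OUT={a@B2, b@B0, d@B0, e@B1, f@B1}
  B2:  IN={a@B2, b@B0, d@B0, e@B1, f@B1}  OUT={a@B2, b@B0, d@B0, e@B2, f@B2}
  B3:  IN={a@B2, b@B0, d@B0, e@B2, f@B2}  OUT={a@B2, b@B0, d@B0, e@B2, f@B3}
  B4:  IN={a@B2, b@B0, d@B0, e@B2, f@B3}  OUT={a@B2, b@B4, c@B4, d@B0, e@B2, f@B4}
  B5:  IN={a@B2, b@B4, c@B4, d@B0, e@B2, f@B4}  OUT={a@B5, b@B4, c@B5, d@B0, e@B2, f@B4}
  B6:  IN={a@B5, b@B0, b@B4, c@B5, d@B0, e@B2, f@B4}  OUT={a@B5, b@B6, c@B5, d@B6, e@B2, f@B4}

Merge at B5: IN[B5] = OUT[B4] = {a@B2, b@B4, c@B4, d@B0, e@B2, f@B4}
Applying B5's transfer function to that IN value gives OUT[B5] (row B5 above).

Answer: {a@B5, b@B4, c@B5, d@B0, e@B2, f@B4}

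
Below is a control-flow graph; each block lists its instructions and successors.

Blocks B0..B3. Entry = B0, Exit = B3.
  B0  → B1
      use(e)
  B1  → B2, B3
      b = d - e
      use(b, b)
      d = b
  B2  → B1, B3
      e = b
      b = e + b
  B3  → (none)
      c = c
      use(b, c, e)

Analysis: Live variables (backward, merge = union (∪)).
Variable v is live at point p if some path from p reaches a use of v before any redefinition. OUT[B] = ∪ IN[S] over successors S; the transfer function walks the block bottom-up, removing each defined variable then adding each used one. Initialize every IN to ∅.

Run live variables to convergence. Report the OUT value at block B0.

Answer: {c, d, e}

Working:
Per-block solution:
  B0: | IN={c, d, e} | OUT={c, d, e}
  B1: | IN={c, d, e} | OUT={b, c, d, e}
  B2: | IN={b, c, d} | OUT={b, c, d, e}
  B3: | IN={b, c, e} | OUT={}

Merge at B0: OUT[B0] = IN[B1] = {c, d, e}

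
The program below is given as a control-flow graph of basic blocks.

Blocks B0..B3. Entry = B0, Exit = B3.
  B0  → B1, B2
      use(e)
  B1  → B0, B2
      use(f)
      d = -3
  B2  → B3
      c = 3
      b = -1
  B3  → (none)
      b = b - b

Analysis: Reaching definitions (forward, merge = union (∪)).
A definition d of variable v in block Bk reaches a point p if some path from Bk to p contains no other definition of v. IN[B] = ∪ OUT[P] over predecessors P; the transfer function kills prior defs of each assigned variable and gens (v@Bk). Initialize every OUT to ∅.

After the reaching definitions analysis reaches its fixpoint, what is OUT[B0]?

Answer: {d@B1}

Trace:
Converged values:
  B0:  IN={d@B1}  OUT={d@B1}
  B1:  IN={d@B1}  OUT={d@B1}
  B2:  IN={d@B1}  OUT={b@B2, c@B2, d@B1}
  B3:  IN={b@B2, c@B2, d@B1}  OUT={b@B3, c@B2, d@B1}

Merge at B0 (entry node, so the boundary value {} is joined with the incoming edge(s)): IN[B0] = {} ⊔ OUT[B1] = {d@B1}
Applying B0's transfer function to that IN value gives OUT[B0] (row B0 above).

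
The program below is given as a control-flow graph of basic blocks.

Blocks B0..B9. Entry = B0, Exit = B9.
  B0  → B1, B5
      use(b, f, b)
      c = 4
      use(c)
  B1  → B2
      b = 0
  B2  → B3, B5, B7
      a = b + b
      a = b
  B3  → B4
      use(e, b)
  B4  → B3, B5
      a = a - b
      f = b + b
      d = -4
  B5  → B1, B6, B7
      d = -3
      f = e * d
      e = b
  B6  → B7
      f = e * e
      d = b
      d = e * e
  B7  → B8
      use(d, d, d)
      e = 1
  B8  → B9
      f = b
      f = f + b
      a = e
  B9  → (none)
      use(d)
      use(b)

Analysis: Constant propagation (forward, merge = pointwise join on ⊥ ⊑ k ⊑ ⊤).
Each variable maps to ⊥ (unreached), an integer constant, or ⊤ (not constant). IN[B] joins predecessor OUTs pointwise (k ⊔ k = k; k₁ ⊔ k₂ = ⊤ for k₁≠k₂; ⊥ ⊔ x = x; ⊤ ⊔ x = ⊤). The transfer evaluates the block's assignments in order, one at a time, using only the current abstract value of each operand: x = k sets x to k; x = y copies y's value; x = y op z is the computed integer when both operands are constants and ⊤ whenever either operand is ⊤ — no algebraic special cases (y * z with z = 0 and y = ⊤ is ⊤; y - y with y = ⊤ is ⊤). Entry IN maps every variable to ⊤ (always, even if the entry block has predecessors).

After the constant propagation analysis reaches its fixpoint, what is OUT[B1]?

Answer: {a: ⊤, b: 0, c: 4, d: ⊤, e: ⊤, f: ⊤}

Derivation:
Converged values:
  B0:  IN=(all ⊤)  OUT={c:4; rest ⊤}
  B1:  IN={c:4; rest ⊤}  OUT={b:0, c:4; rest ⊤}
  B2:  IN={b:0, c:4; rest ⊤}  OUT={a:0, b:0, c:4; rest ⊤}
  B3:  IN={a:0, b:0, c:4; rest ⊤}  OUT={a:0, b:0, c:4; rest ⊤}
  B4:  IN={a:0, b:0, c:4; rest ⊤}  OUT={a:0, b:0, c:4, d:-4, f:0; rest ⊤}
  B5:  IN={c:4; rest ⊤}  OUT={c:4, d:-3; rest ⊤}
  B6:  IN={c:4, d:-3; rest ⊤}  OUT={c:4; rest ⊤}
  B7:  IN={c:4; rest ⊤}  OUT={c:4, e:1; rest ⊤}
  B8:  IN={c:4, e:1; rest ⊤}  OUT={a:1, c:4, e:1; rest ⊤}
  B9:  IN={a:1, c:4, e:1; rest ⊤}  OUT={a:1, c:4, e:1; rest ⊤}

Merge at B1: IN[B1] = OUT[B0] ⊔ OUT[B5] = {a: ⊤, b: ⊤, c: 4, d: ⊤, e: ⊤, f: ⊤}
Applying B1's transfer function to that IN value gives OUT[B1] (row B1 above).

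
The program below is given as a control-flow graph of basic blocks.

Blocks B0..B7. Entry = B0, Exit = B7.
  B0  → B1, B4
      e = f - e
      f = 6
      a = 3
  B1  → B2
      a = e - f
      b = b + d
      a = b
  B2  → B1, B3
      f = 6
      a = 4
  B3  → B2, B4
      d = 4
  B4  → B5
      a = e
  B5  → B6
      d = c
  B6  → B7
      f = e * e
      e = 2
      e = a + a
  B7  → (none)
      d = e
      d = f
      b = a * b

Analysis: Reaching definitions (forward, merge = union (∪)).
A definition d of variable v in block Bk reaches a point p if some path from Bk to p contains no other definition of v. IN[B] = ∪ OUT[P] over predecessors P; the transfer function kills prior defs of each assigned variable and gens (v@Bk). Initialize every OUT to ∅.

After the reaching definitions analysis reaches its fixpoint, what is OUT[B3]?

Answer: {a@B2, b@B1, d@B3, e@B0, f@B2}

Working:
Per-block solution:
  B0:  IN={}  OUT={a@B0, e@B0, f@B0}
  B1:  IN={a@B0, a@B2, b@B1, d@B3, e@B0, f@B0, f@B2}  OUT={a@B1, b@B1, d@B3, e@B0, f@B0, f@B2}
  B2:  IN={a@B1, a@B2, b@B1, d@B3, e@B0, f@B0, f@B2}  OUT={a@B2, b@B1, d@B3, e@B0, f@B2}
  B3:  IN={a@B2, b@B1, d@B3, e@B0, f@B2}  OUT={a@B2, b@B1, d@B3, e@B0, f@B2}
  B4:  IN={a@B0, a@B2, b@B1, d@B3, e@B0, f@B0, f@B2}  OUT={a@B4, b@B1, d@B3, e@B0, f@B0, f@B2}
  B5:  IN={a@B4, b@B1, d@B3, e@B0, f@B0, f@B2}  OUT={a@B4, b@B1, d@B5, e@B0, f@B0, f@B2}
  B6:  IN={a@B4, b@B1, d@B5, e@B0, f@B0, f@B2}  OUT={a@B4, b@B1, d@B5, e@B6, f@B6}
  B7:  IN={a@B4, b@B1, d@B5, e@B6, f@B6}  OUT={a@B4, b@B7, d@B7, e@B6, f@B6}

Merge at B3: IN[B3] = OUT[B2] = {a@B2, b@B1, d@B3, e@B0, f@B2}
Applying B3's transfer function to that IN value gives OUT[B3] (row B3 above).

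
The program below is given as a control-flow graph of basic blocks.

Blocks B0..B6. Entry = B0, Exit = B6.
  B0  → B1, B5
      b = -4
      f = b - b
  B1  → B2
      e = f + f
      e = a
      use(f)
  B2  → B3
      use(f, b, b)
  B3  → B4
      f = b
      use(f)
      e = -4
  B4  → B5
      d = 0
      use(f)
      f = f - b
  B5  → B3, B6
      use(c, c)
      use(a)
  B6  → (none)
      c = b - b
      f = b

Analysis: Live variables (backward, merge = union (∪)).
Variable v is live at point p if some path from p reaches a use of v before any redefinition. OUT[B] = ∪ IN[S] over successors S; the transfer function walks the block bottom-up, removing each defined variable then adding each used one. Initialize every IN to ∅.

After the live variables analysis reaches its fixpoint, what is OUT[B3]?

Answer: {a, b, c, f}

Working:
Fixpoint table:
  B0: | IN={a, c} | OUT={a, b, c, f}
  B1: | IN={a, b, c, f} | OUT={a, b, c, f}
  B2: | IN={a, b, c, f} | OUT={a, b, c}
  B3: | IN={a, b, c} | OUT={a, b, c, f}
  B4: | IN={a, b, c, f} | OUT={a, b, c}
  B5: | IN={a, b, c} | OUT={a, b, c}
  B6: | IN={b} | OUT={}

Merge at B3: OUT[B3] = IN[B4] = {a, b, c, f}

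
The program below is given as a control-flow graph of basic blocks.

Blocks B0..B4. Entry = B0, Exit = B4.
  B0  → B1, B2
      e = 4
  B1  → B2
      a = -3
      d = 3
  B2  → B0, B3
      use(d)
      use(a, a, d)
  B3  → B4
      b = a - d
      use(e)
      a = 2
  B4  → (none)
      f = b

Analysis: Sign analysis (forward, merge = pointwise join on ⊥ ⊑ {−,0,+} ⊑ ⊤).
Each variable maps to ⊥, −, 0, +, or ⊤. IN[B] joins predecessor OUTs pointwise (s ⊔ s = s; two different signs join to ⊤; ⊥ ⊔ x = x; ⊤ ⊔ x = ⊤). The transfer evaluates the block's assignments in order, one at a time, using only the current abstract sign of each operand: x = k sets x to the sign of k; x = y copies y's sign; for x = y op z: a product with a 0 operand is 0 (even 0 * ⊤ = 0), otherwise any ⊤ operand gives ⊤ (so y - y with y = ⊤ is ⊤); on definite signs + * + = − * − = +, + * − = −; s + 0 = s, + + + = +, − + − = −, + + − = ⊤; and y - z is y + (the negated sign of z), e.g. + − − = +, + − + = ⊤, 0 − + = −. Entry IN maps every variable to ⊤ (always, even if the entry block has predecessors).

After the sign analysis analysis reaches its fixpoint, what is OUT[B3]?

Answer: {a: +, b: ⊤, c: ⊤, d: ⊤, e: +, f: ⊤}

Working:
Fixpoint table:
  B0: | IN=(all ⊤) | OUT={e:+; rest ⊤}
  B1: | IN={e:+; rest ⊤} | OUT={a:-, d:+, e:+; rest ⊤}
  B2: | IN={e:+; rest ⊤} | OUT={e:+; rest ⊤}
  B3: | IN={e:+; rest ⊤} | OUT={a:+, e:+; rest ⊤}
  B4: | IN={a:+, e:+; rest ⊤} | OUT={a:+, e:+; rest ⊤}

Merge at B3: IN[B3] = OUT[B2] = {a: ⊤, b: ⊤, c: ⊤, d: ⊤, e: +, f: ⊤}
Applying B3's transfer function to that IN value gives OUT[B3] (row B3 above).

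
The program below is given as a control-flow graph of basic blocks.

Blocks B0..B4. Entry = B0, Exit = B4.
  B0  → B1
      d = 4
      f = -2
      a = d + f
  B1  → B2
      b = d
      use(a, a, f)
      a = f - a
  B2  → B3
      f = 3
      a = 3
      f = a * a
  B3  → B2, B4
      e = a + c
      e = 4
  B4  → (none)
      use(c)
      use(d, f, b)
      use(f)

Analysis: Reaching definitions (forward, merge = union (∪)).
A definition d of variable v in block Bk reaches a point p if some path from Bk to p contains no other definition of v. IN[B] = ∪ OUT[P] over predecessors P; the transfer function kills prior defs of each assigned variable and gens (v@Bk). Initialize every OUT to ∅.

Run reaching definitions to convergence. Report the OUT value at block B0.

Answer: {a@B0, d@B0, f@B0}

Trace:
Fixpoint table:
  B0:  IN={}  OUT={a@B0, d@B0, f@B0}
  B1:  IN={a@B0, d@B0, f@B0}  OUT={a@B1, b@B1, d@B0, f@B0}
  B2:  IN={a@B1, a@B2, b@B1, d@B0, e@B3, f@B0, f@B2}  OUT={a@B2, b@B1, d@B0, e@B3, f@B2}
  B3:  IN={a@B2, b@B1, d@B0, e@B3, f@B2}  OUT={a@B2, b@B1, d@B0, e@B3, f@B2}
  B4:  IN={a@B2, b@B1, d@B0, e@B3, f@B2}  OUT={a@B2, b@B1, d@B0, e@B3, f@B2}

B0 is the boundary node: IN[B0] = {}
Applying B0's transfer function to that IN value gives OUT[B0] (row B0 above).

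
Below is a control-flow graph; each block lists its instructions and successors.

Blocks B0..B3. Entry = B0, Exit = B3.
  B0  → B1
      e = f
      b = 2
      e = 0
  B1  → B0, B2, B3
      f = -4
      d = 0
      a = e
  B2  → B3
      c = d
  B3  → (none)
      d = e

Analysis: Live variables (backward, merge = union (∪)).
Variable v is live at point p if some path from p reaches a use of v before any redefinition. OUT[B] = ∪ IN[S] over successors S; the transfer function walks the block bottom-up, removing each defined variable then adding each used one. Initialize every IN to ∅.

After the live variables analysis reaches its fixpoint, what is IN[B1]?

Fixpoint table:
  B0: | IN={f} | OUT={e}
  B1: | IN={e} | OUT={d, e, f}
  B2: | IN={d, e} | OUT={e}
  B3: | IN={e} | OUT={}

Merge at B1: OUT[B1] = IN[B0] ⊔ IN[B2] ⊔ IN[B3] = {d, e, f}
Applying B1's transfer function to that OUT value gives IN[B1] (row B1 above).

Answer: {e}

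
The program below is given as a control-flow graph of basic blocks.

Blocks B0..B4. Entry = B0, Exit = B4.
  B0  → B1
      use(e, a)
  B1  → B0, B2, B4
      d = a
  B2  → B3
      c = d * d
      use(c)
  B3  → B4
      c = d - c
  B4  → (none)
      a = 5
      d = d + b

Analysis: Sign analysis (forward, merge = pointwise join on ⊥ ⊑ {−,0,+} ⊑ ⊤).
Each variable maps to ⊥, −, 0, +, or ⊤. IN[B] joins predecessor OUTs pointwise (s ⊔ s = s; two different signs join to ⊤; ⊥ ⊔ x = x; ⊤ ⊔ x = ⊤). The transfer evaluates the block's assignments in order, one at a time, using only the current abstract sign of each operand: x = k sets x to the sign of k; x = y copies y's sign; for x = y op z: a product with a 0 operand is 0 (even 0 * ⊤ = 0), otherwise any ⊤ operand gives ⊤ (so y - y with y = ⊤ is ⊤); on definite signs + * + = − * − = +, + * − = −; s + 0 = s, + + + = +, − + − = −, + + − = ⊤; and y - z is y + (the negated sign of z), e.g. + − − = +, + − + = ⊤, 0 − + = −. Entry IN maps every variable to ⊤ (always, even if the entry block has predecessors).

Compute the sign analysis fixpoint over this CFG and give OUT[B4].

Per-block solution:
  B0: | IN=(all ⊤) | OUT=(all ⊤)
  B1: | IN=(all ⊤) | OUT=(all ⊤)
  B2: | IN=(all ⊤) | OUT=(all ⊤)
  B3: | IN=(all ⊤) | OUT=(all ⊤)
  B4: | IN=(all ⊤) | OUT={a:+; rest ⊤}

Merge at B4: IN[B4] = OUT[B1] ⊔ OUT[B3] = {a: ⊤, b: ⊤, c: ⊤, d: ⊤, e: ⊤, f: ⊤}
Applying B4's transfer function to that IN value gives OUT[B4] (row B4 above).

Answer: {a: +, b: ⊤, c: ⊤, d: ⊤, e: ⊤, f: ⊤}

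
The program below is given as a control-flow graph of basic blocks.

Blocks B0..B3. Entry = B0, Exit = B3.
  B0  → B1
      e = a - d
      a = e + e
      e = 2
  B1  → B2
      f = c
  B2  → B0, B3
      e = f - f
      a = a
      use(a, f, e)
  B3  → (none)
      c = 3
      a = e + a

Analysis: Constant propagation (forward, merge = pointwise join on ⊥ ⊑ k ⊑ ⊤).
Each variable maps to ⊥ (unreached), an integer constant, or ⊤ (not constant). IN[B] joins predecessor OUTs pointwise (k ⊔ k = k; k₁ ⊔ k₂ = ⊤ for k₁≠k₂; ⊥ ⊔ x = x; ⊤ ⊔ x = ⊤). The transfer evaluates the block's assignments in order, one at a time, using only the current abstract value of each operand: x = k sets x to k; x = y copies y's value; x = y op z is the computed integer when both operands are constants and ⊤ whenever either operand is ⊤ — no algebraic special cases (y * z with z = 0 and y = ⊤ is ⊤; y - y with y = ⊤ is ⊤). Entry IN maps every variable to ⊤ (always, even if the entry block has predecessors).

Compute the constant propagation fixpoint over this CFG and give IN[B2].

Answer: {a: ⊤, b: ⊤, c: ⊤, d: ⊤, e: 2, f: ⊤}

Trace:
Per-block solution:
  B0:   IN=(all ⊤)   OUT={e:2; rest ⊤}
  B1:   IN={e:2; rest ⊤}   OUT={e:2; rest ⊤}
  B2:   IN={e:2; rest ⊤}   OUT=(all ⊤)
  B3:   IN=(all ⊤)   OUT={c:3; rest ⊤}

Merge at B2: IN[B2] = OUT[B1] = {a: ⊤, b: ⊤, c: ⊤, d: ⊤, e: 2, f: ⊤}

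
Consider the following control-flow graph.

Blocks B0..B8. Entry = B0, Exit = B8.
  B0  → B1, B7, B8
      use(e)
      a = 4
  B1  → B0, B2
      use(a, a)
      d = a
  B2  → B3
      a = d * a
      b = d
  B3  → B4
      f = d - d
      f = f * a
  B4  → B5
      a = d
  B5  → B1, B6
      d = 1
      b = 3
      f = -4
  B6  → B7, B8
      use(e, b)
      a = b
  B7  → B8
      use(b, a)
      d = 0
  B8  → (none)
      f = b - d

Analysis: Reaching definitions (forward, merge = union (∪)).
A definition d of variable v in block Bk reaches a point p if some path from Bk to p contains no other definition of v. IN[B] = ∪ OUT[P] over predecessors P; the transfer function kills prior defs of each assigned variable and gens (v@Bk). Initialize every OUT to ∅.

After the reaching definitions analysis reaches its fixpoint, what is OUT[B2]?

Answer: {a@B2, b@B2, d@B1, f@B5}

Derivation:
Per-block solution:
  B0:  IN={a@B0, a@B4, b@B5, d@B1, f@B5}  OUT={a@B0, b@B5, d@B1, f@B5}
  B1:  IN={a@B0, a@B4, b@B5, d@B1, d@B5, f@B5}  OUT={a@B0, a@B4, b@B5, d@B1, f@B5}
  B2:  IN={a@B0, a@B4, b@B5, d@B1, f@B5}  OUT={a@B2, b@B2, d@B1, f@B5}
  B3:  IN={a@B2, b@B2, d@B1, f@B5}  OUT={a@B2, b@B2, d@B1, f@B3}
  B4:  IN={a@B2, b@B2, d@B1, f@B3}  OUT={a@B4, b@B2, d@B1, f@B3}
  B5:  IN={a@B4, b@B2, d@B1, f@B3}  OUT={a@B4, b@B5, d@B5, f@B5}
  B6:  IN={a@B4, b@B5, d@B5, f@B5}  OUT={a@B6, b@B5, d@B5, f@B5}
  B7:  IN={a@B0, a@B6, b@B5, d@B1, d@B5, f@B5}  OUT={a@B0, a@B6, b@B5, d@B7, f@B5}
  B8:  IN={a@B0, a@B6, b@B5, d@B1, d@B5, d@B7, f@B5}  OUT={a@B0, a@B6, b@B5, d@B1, d@B5, d@B7, f@B8}

Merge at B2: IN[B2] = OUT[B1] = {a@B0, a@B4, b@B5, d@B1, f@B5}
Applying B2's transfer function to that IN value gives OUT[B2] (row B2 above).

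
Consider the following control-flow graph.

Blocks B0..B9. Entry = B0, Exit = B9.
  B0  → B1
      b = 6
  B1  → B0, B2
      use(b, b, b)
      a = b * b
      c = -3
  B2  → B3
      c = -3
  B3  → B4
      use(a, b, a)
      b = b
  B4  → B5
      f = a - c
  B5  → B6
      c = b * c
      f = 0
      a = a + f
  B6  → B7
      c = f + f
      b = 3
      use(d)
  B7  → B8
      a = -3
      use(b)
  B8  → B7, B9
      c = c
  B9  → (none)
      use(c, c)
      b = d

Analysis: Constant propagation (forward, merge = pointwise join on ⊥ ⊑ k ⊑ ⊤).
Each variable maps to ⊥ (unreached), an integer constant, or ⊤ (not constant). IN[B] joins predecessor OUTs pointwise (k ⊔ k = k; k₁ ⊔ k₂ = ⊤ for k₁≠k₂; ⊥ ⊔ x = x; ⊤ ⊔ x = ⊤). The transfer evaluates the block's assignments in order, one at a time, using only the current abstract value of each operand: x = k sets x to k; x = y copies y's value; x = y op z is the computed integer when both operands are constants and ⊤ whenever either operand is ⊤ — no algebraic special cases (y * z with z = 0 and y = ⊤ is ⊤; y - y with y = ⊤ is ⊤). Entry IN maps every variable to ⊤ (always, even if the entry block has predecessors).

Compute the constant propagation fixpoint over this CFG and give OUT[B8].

Per-block solution:
  B0:  IN=(all ⊤)  OUT={b:6; rest ⊤}
  B1:  IN={b:6; rest ⊤}  OUT={a:36, b:6, c:-3; rest ⊤}
  B2:  IN={a:36, b:6, c:-3; rest ⊤}  OUT={a:36, b:6, c:-3; rest ⊤}
  B3:  IN={a:36, b:6, c:-3; rest ⊤}  OUT={a:36, b:6, c:-3; rest ⊤}
  B4:  IN={a:36, b:6, c:-3; rest ⊤}  OUT={a:36, b:6, c:-3, f:39; rest ⊤}
  B5:  IN={a:36, b:6, c:-3, f:39; rest ⊤}  OUT={a:36, b:6, c:-18, f:0; rest ⊤}
  B6:  IN={a:36, b:6, c:-18, f:0; rest ⊤}  OUT={a:36, b:3, c:0, f:0; rest ⊤}
  B7:  IN={b:3, c:0, f:0; rest ⊤}  OUT={a:-3, b:3, c:0, f:0; rest ⊤}
  B8:  IN={a:-3, b:3, c:0, f:0; rest ⊤}  OUT={a:-3, b:3, c:0, f:0; rest ⊤}
  B9:  IN={a:-3, b:3, c:0, f:0; rest ⊤}  OUT={a:-3, c:0, f:0; rest ⊤}

Merge at B8: IN[B8] = OUT[B7] = {a: -3, b: 3, c: 0, d: ⊤, e: ⊤, f: 0}
Applying B8's transfer function to that IN value gives OUT[B8] (row B8 above).

Answer: {a: -3, b: 3, c: 0, d: ⊤, e: ⊤, f: 0}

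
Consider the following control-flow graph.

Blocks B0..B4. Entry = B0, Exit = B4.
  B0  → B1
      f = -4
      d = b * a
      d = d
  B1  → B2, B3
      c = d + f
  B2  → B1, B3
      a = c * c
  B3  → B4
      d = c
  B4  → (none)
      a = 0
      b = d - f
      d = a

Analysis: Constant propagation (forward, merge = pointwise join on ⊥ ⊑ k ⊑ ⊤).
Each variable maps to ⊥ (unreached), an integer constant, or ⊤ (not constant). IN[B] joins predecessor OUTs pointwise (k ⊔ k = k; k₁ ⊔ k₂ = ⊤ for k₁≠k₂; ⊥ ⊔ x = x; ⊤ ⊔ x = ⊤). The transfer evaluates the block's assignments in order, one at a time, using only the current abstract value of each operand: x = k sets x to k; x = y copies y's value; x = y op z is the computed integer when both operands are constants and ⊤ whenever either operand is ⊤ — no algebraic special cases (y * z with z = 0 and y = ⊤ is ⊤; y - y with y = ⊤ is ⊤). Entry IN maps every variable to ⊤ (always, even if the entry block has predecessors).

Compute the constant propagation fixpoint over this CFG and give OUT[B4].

Answer: {a: 0, b: ⊤, c: ⊤, d: 0, e: ⊤, f: -4}

Trace:
Fixpoint table:
  B0:  IN=(all ⊤)  OUT={f:-4; rest ⊤}
  B1:  IN={f:-4; rest ⊤}  OUT={f:-4; rest ⊤}
  B2:  IN={f:-4; rest ⊤}  OUT={f:-4; rest ⊤}
  B3:  IN={f:-4; rest ⊤}  OUT={f:-4; rest ⊤}
  B4:  IN={f:-4; rest ⊤}  OUT={a:0, d:0, f:-4; rest ⊤}

Merge at B4: IN[B4] = OUT[B3] = {a: ⊤, b: ⊤, c: ⊤, d: ⊤, e: ⊤, f: -4}
Applying B4's transfer function to that IN value gives OUT[B4] (row B4 above).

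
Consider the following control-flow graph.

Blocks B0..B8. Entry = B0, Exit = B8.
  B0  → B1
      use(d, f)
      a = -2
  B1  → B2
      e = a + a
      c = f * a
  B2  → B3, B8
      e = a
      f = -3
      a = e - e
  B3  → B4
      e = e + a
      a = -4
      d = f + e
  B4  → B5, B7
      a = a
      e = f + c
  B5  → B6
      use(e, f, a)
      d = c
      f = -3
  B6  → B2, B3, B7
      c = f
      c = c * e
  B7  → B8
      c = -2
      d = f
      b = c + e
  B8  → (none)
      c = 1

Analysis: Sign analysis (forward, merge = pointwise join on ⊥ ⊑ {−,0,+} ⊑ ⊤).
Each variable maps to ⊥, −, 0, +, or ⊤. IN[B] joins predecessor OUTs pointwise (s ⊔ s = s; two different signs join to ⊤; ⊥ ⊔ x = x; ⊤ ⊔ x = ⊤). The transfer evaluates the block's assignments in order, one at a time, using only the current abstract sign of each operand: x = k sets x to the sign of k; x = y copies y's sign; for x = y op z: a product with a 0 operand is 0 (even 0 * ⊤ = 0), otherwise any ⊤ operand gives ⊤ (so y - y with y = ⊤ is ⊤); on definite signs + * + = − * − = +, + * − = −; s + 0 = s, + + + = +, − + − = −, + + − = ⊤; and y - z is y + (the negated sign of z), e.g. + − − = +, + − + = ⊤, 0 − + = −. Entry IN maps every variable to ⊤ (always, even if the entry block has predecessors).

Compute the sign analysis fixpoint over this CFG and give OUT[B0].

Answer: {a: -, b: ⊤, c: ⊤, d: ⊤, e: ⊤, f: ⊤}

Working:
Per-block solution:
  B0:   IN=(all ⊤)   OUT={a:-; rest ⊤}
  B1:   IN={a:-; rest ⊤}   OUT={a:-, e:-; rest ⊤}
  B2:   IN={a:-; rest ⊤}   OUT={e:-, f:-; rest ⊤}
  B3:   IN={f:-; rest ⊤}   OUT={a:-, f:-; rest ⊤}
  B4:   IN={a:-, f:-; rest ⊤}   OUT={a:-, f:-; rest ⊤}
  B5:   IN={a:-, f:-; rest ⊤}   OUT={a:-, f:-; rest ⊤}
  B6:   IN={a:-, f:-; rest ⊤}   OUT={a:-, f:-; rest ⊤}
  B7:   IN={a:-, f:-; rest ⊤}   OUT={a:-, c:-, d:-, f:-; rest ⊤}
  B8:   IN={f:-; rest ⊤}   OUT={c:+, f:-; rest ⊤}

B0 is the boundary node: IN[B0] = {a: ⊤, b: ⊤, c: ⊤, d: ⊤, e: ⊤, f: ⊤}
Applying B0's transfer function to that IN value gives OUT[B0] (row B0 above).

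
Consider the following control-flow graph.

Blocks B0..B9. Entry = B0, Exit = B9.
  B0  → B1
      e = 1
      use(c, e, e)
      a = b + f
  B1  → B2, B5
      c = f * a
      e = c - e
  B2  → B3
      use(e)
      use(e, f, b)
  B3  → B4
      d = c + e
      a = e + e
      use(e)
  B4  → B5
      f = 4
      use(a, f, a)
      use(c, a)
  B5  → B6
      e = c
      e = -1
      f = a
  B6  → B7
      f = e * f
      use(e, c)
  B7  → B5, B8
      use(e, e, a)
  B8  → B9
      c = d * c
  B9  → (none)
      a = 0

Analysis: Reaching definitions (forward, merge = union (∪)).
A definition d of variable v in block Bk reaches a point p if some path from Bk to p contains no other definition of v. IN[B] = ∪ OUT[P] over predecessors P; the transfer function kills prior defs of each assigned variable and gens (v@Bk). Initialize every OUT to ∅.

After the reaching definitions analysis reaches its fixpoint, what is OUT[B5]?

Fixpoint table:
  B0:   IN={}   OUT={a@B0, e@B0}
  B1:   IN={a@B0, e@B0}   OUT={a@B0, c@B1, e@B1}
  B2:   IN={a@B0, c@B1, e@B1}   OUT={a@B0, c@B1, e@B1}
  B3:   IN={a@B0, c@B1, e@B1}   OUT={a@B3, c@B1, d@B3, e@B1}
  B4:   IN={a@B3, c@B1, d@B3, e@B1}   OUT={a@B3, c@B1, d@B3, e@B1, f@B4}
  B5:   IN={a@B0, a@B3, c@B1, d@B3, e@B1, e@B5, f@B4, f@B6}   OUT={a@B0, a@B3, c@B1, d@B3, e@B5, f@B5}
  B6:   IN={a@B0, a@B3, c@B1, d@B3, e@B5, f@B5}   OUT={a@B0, a@B3, c@B1, d@B3, e@B5, f@B6}
  B7:   IN={a@B0, a@B3, c@B1, d@B3, e@B5, f@B6}   OUT={a@B0, a@B3, c@B1, d@B3, e@B5, f@B6}
  B8:   IN={a@B0, a@B3, c@B1, d@B3, e@B5, f@B6}   OUT={a@B0, a@B3, c@B8, d@B3, e@B5, f@B6}
  B9:   IN={a@B0, a@B3, c@B8, d@B3, e@B5, f@B6}   OUT={a@B9, c@B8, d@B3, e@B5, f@B6}

Merge at B5: IN[B5] = OUT[B1] ⊔ OUT[B4] ⊔ OUT[B7] = {a@B0, a@B3, c@B1, d@B3, e@B1, e@B5, f@B4, f@B6}
Applying B5's transfer function to that IN value gives OUT[B5] (row B5 above).

Answer: {a@B0, a@B3, c@B1, d@B3, e@B5, f@B5}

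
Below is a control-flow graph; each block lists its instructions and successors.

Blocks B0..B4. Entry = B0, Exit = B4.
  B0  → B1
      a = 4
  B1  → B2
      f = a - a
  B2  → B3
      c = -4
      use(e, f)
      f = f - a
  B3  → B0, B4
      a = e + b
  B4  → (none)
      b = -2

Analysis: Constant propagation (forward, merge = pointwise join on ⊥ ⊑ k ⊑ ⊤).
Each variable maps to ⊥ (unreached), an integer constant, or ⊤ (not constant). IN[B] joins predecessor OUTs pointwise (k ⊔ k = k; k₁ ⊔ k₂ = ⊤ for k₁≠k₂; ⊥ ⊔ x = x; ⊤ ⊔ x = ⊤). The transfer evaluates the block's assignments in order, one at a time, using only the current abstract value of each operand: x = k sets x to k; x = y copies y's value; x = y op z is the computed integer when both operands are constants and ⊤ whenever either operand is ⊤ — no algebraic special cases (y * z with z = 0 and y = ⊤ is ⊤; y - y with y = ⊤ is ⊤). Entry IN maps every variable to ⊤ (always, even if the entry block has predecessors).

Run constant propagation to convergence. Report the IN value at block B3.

Per-block solution:
  B0:   IN=(all ⊤)   OUT={a:4; rest ⊤}
  B1:   IN={a:4; rest ⊤}   OUT={a:4, f:0; rest ⊤}
  B2:   IN={a:4, f:0; rest ⊤}   OUT={a:4, c:-4, f:-4; rest ⊤}
  B3:   IN={a:4, c:-4, f:-4; rest ⊤}   OUT={c:-4, f:-4; rest ⊤}
  B4:   IN={c:-4, f:-4; rest ⊤}   OUT={b:-2, c:-4, f:-4; rest ⊤}

Merge at B3: IN[B3] = OUT[B2] = {a: 4, b: ⊤, c: -4, d: ⊤, e: ⊤, f: -4}

Answer: {a: 4, b: ⊤, c: -4, d: ⊤, e: ⊤, f: -4}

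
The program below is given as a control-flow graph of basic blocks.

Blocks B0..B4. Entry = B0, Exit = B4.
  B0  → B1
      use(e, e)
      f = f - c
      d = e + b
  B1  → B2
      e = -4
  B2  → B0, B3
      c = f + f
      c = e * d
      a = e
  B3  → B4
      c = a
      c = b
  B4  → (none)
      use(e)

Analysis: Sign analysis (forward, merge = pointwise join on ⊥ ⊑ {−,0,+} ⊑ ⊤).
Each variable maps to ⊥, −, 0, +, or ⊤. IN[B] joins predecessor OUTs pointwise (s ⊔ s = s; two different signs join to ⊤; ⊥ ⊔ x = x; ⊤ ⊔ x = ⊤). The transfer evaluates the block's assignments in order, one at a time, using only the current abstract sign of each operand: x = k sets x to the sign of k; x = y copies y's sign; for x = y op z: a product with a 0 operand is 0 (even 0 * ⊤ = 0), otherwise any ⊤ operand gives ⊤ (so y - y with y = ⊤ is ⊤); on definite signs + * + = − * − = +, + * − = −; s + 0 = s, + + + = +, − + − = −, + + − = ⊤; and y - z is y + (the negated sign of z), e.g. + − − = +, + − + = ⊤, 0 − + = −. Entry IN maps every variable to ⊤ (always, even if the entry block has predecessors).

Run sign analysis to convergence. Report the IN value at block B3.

Answer: {a: -, b: ⊤, c: ⊤, d: ⊤, e: -, f: ⊤}

Trace:
Fixpoint table:
  B0:   IN=(all ⊤)   OUT=(all ⊤)
  B1:   IN=(all ⊤)   OUT={e:-; rest ⊤}
  B2:   IN={e:-; rest ⊤}   OUT={a:-, e:-; rest ⊤}
  B3:   IN={a:-, e:-; rest ⊤}   OUT={a:-, e:-; rest ⊤}
  B4:   IN={a:-, e:-; rest ⊤}   OUT={a:-, e:-; rest ⊤}

Merge at B3: IN[B3] = OUT[B2] = {a: -, b: ⊤, c: ⊤, d: ⊤, e: -, f: ⊤}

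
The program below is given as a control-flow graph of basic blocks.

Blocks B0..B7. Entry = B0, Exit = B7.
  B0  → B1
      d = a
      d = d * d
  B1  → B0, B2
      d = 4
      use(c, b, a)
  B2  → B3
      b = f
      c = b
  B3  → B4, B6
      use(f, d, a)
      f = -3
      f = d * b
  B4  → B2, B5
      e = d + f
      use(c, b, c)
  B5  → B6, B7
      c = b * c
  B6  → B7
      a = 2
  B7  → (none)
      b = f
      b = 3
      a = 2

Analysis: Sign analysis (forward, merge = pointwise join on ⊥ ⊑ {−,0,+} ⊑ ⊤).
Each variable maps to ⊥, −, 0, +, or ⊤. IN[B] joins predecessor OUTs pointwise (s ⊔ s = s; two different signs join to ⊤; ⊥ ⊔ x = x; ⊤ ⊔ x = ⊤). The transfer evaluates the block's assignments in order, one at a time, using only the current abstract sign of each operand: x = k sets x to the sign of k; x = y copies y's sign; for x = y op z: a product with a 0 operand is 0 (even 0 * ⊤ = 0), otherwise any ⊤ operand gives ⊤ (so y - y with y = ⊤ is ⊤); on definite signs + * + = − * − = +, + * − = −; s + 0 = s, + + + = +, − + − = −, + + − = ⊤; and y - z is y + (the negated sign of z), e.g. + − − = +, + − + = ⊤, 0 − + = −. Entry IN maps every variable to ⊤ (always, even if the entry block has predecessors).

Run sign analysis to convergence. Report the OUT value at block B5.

Fixpoint table:
  B0:   IN=(all ⊤)   OUT=(all ⊤)
  B1:   IN=(all ⊤)   OUT={d:+; rest ⊤}
  B2:   IN={d:+; rest ⊤}   OUT={d:+; rest ⊤}
  B3:   IN={d:+; rest ⊤}   OUT={d:+; rest ⊤}
  B4:   IN={d:+; rest ⊤}   OUT={d:+; rest ⊤}
  B5:   IN={d:+; rest ⊤}   OUT={d:+; rest ⊤}
  B6:   IN={d:+; rest ⊤}   OUT={a:+, d:+; rest ⊤}
  B7:   IN={d:+; rest ⊤}   OUT={a:+, b:+, d:+; rest ⊤}

Merge at B5: IN[B5] = OUT[B4] = {a: ⊤, b: ⊤, c: ⊤, d: +, e: ⊤, f: ⊤}
Applying B5's transfer function to that IN value gives OUT[B5] (row B5 above).

Answer: {a: ⊤, b: ⊤, c: ⊤, d: +, e: ⊤, f: ⊤}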